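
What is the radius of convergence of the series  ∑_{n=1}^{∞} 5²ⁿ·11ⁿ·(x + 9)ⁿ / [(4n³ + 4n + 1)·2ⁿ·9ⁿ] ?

Apply the ratio test: |a_{n+1}| / |a_n| = [(4n³ + 4n + 1)/(4(n+1)³ + 4(n+1) + 1)] · 25·11/(2·9), which tends to 275/18 as n → ∞.
Convergence for |x + 9| · 275/18 < 1, i.e. |x + 9| < 18/275. So R = 18/275.

R = 18/275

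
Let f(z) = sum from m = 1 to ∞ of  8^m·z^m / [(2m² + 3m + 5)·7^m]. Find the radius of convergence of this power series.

The ratio of consecutive coefficients is [(2m² + 3m + 5)/(2(m+1)² + 3(m+1) + 5)] · 8/7 → 8/7.
Hence the series converges for |z| < 1/(8/7) = 7/8, so the radius of convergence is 7/8.

R = 7/8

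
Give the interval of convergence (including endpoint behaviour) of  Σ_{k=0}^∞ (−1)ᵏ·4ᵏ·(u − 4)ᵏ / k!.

(−∞, ∞)

The ratio of consecutive coefficients is 4 · 1/(k+1) → 0.
The ratio tends to 0 regardless of u, hence R = ∞.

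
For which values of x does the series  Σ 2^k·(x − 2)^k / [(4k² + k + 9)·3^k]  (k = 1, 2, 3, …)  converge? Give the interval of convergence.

Ratio test: |a_{k+1}/a_k| = [(4k² + k + 9)/(4(k+1)² + (k+1) + 9)] · 2/3 → 2/3 as k → ∞.
The series converges when 2/3 · |x − 2| < 1, giving R = 3/2.
When x = 7/2, the terms are on the order of 1/k², so the series converges absolutely by comparison with the p-series (p = 2 > 1).
Check x = 1/2: the series is dominated by a constant times Σ 1/k², which converges (p = 2 > 1).

[1/2, 7/2]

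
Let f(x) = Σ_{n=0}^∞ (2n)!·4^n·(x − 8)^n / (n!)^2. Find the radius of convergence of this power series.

By the ratio test, |a_{n+1}/a_n| = (2n+1)·(2n+2)/(n+1)² · 4 → 16.
Hence the series converges for |x − 8| < 1/(16) = 1/16, so the radius of convergence is 1/16.

R = 1/16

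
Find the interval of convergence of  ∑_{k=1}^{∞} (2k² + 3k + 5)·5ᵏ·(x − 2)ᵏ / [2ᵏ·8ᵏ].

(-6/5, 26/5)

By the ratio test, |a_{k+1}/a_k| = [(2(k+1)² + 3(k+1) + 5)/(2k² + 3k + 5)] · 5/(2·8) → 5/16.
Thus R = 1/(5/16) = 16/5.
When x = 26/5, the terms do not tend to 0, so the series diverges.
At x = -6/5: the terms do not tend to 0, so the series diverges.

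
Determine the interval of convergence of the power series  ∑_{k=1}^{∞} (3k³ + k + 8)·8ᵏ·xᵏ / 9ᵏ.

(-9/8, 9/8)

The ratio of consecutive coefficients is [(3(k+1)³ + (k+1) + 8)/(3k³ + k + 8)] · 8/9 → 8/9.
The series converges when 8/9 · |x| < 1, giving R = 9/8.
When x = 9/8, the terms have absolute value of order k³, which does not tend to 0, so the series diverges by the divergence test.
When x = -9/8, the k-th term does not approach 0; divergence by the term test.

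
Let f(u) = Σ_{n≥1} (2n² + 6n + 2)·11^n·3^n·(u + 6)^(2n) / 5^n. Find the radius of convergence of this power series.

R = √165/33

Apply the ratio test: |a_{n+1}| / |a_n| = [(2(n+1)² + 6(n+1) + 2)/(2n² + 6n + 2)] · 11·3/5, which tends to 33/5 as n → ∞.
Writing y = (u + 6)², the series in y has radius 5/33, so |u + 6| < √(5/33) and R = √165/33.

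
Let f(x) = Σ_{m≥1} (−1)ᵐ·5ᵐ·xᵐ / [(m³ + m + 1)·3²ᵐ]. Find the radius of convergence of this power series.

Apply the ratio test: |a_{m+1}| / |a_m| = [(m³ + m + 1)/((m+1)³ + (m+1) + 1)] · 5/9, which tends to 5/9 as m → ∞.
Convergence for |x| · 5/9 < 1, i.e. |x| < 9/5. So R = 9/5.

R = 9/5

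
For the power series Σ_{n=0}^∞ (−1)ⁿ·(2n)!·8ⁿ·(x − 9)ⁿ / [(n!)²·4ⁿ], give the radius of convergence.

R = 1/8

Apply the ratio test: |a_{n+1}| / |a_n| = (2n+1)·(2n+2)/(n+1)² · 8/4, which tends to 8 as n → ∞.
The series converges when 8 · |x − 9| < 1, giving R = 1/8.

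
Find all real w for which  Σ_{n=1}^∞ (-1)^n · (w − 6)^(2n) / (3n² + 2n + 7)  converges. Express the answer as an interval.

[5, 7]

Apply the ratio test: |a_{n+1}| / |a_n| = (3n² + 2n + 7)/(3(n+1)² + 2(n+1) + 7), which tends to 1 as n → ∞.
Writing y = (w − 6)², the series in y has radius 1, so |w − 6| < √(1) = 1 and R = 1.
Check w = 7: the series is dominated by a constant times Σ 1/n², which converges (p = 2 > 1).
When w = 5, the series is dominated by a constant times Σ 1/n², which converges (p = 2 > 1).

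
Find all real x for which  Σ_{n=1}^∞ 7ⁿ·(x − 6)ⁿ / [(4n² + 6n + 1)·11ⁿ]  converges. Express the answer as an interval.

[31/7, 53/7]

The ratio of consecutive coefficients is [(4n² + 6n + 1)/(4(n+1)² + 6(n+1) + 1)] · 7/11 → 7/11.
The series converges when 7/11 · |x − 6| < 1, giving R = 11/7.
Endpoint x = 53/7: the terms are on the order of 1/n², so the series converges absolutely by comparison with the p-series (p = 2 > 1).
At x = 31/7: the series is dominated by a constant times Σ 1/n², which converges (p = 2 > 1).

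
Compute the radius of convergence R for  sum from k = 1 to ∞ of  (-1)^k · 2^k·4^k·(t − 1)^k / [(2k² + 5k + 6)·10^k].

R = 5/4

Apply the ratio test: |a_{k+1}| / |a_k| = [(2k² + 5k + 6)/(2(k+1)² + 5(k+1) + 6)] · 2·4/10, which tends to 4/5 as k → ∞.
The series converges when 4/5 · |t − 1| < 1, giving R = 5/4.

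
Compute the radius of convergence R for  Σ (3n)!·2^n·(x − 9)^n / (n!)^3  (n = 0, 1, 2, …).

Ratio test: |a_{n+1}/a_n| = (3n+1)·(3n+2)·(3n+3)/(n+1)³ · 2 → 54 as n → ∞.
Thus R = 1/(54) = 1/54.

R = 1/54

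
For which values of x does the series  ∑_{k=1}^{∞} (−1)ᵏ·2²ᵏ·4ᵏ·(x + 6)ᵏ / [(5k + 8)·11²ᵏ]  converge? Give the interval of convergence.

(-217/16, 25/16]

Apply the ratio test: |a_{k+1}| / |a_k| = [(5k + 8)/(5(k+1) + 8)] · 4·4/121, which tends to 16/121 as k → ∞.
The series converges when 16/121 · |x + 6| < 1, giving R = 121/16.
When x = 25/16, convergence follows from the alternating series test (terms decrease monotonically to 0).
Endpoint x = -217/16: comparison with the harmonic series Σ 1/k shows the series diverges.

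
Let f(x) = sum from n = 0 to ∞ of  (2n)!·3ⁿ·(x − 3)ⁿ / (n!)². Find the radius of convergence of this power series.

R = 1/12

The ratio of consecutive coefficients is (2n+1)·(2n+2)/(n+1)² · 3 → 12.
Thus R = 1/(12) = 1/12.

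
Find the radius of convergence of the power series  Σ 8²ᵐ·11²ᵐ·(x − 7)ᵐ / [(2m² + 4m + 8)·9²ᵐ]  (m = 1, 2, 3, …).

R = 81/7744

The ratio of consecutive coefficients is [(2m² + 4m + 8)/(2(m+1)² + 4(m+1) + 8)] · 64·121/81 → 7744/81.
Hence the series converges for |x − 7| < 1/(7744/81) = 81/7744, so the radius of convergence is 81/7744.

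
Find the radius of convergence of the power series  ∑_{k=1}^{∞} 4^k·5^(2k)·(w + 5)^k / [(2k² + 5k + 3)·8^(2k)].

By the ratio test, |a_{k+1}/a_k| = [(2k² + 5k + 3)/(2(k+1)² + 5(k+1) + 3)] · 4·25/64 → 25/16.
The series converges when 25/16 · |w + 5| < 1, giving R = 16/25.

R = 16/25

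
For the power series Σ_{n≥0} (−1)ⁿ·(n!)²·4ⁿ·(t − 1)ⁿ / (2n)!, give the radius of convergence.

Ratio test: |a_{n+1}/a_n| = (n+1)²/[(2n+1)·(2n+2)] · 4 → 1 as n → ∞.
So the series converges when |t − 1| < 1 and diverges when |t − 1| > 1; R = 1.

R = 1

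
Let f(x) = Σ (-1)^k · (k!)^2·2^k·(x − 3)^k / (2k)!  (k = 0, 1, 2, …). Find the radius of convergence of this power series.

Ratio test: |a_{k+1}/a_k| = (k+1)²/[(2k+1)·(2k+2)] · 2 → 1/2 as k → ∞.
The series converges when 1/2 · |x − 3| < 1, giving R = 2.

R = 2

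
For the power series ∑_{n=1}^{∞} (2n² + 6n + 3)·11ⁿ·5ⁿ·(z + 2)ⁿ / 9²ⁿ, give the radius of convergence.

R = 81/55

Ratio test: |a_{n+1}/a_n| = [(2(n+1)² + 6(n+1) + 3)/(2n² + 6n + 3)] · 11·5/81 → 55/81 as n → ∞.
Thus R = 1/(55/81) = 81/55.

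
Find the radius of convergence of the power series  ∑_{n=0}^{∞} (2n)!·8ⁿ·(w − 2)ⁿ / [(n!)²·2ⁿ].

By the ratio test, |a_{n+1}/a_n| = (2n+1)·(2n+2)/(n+1)² · 8/2 → 16.
Convergence for |w − 2| · 16 < 1, i.e. |w − 2| < 1/16. So R = 1/16.

R = 1/16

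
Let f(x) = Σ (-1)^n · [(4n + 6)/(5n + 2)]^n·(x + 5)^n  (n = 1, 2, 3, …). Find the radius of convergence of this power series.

R = 5/4

By the Cauchy root test, |a_n|^(1/n) = (4n + 6)/(5n + 2) → 4/5.
Convergence for |x + 5| · 4/5 < 1, i.e. |x + 5| < 5/4. So R = 5/4.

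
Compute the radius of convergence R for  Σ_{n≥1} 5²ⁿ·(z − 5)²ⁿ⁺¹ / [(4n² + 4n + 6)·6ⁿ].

The ratio of consecutive coefficients is [(4n² + 4n + 6)/(4(n+1)² + 4(n+1) + 6)] · 25/6 → 25/6.
Successive powers of (z − 5) differ by 2, so the series converges when |z − 5|² · 25/6 < 1, i.e. |z − 5| < √(6/25). So R = √6/5.

R = √6/5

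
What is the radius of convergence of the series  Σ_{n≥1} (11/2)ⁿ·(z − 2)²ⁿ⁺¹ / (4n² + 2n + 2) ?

R = √22/11

By the ratio test, |a_{n+1}/a_n| = [(4n² + 2n + 2)/(4(n+1)² + 2(n+1) + 2)] · 11/2 → 11/2.
Successive powers of (z − 2) differ by 2, so the series converges when |z − 2|² · 11/2 < 1, i.e. |z − 2| < √(2/11). So R = √22/11.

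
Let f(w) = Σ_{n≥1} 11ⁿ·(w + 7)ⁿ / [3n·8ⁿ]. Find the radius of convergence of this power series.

The ratio of consecutive coefficients is [3n/3(n+1)] · 11/8 → 11/8.
Hence the series converges for |w + 7| < 1/(11/8) = 8/11, so the radius of convergence is 8/11.

R = 8/11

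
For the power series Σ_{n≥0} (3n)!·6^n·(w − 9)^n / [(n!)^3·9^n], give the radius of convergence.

Apply the ratio test: |a_{n+1}| / |a_n| = (3n+1)·(3n+2)·(3n+3)/(n+1)³ · 6/9, which tends to 18 as n → ∞.
The series converges when 18 · |w − 9| < 1, giving R = 1/18.

R = 1/18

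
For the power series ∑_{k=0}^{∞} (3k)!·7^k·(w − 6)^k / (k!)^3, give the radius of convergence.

R = 1/189

Ratio test: |a_{k+1}/a_k| = (3k+1)·(3k+2)·(3k+3)/(k+1)³ · 7 → 189 as k → ∞.
The series converges when 189 · |w − 6| < 1, giving R = 1/189.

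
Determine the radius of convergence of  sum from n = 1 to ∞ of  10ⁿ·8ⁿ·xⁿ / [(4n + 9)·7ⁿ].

Apply the ratio test: |a_{n+1}| / |a_n| = [(4n + 9)/(4(n+1) + 9)] · 10·8/7, which tends to 80/7 as n → ∞.
The series converges when 80/7 · |x| < 1, giving R = 7/80.

R = 7/80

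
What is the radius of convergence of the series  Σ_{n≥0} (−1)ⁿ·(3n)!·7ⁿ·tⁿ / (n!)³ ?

R = 1/189

By the ratio test, |a_{n+1}/a_n| = (3n+1)·(3n+2)·(3n+3)/(n+1)³ · 7 → 189.
Thus R = 1/(189) = 1/189.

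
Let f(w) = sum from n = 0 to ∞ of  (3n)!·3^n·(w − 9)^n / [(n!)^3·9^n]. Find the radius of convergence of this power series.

Ratio test: |a_{n+1}/a_n| = (3n+1)·(3n+2)·(3n+3)/(n+1)³ · 3/9 → 9 as n → ∞.
Hence the series converges for |w − 9| < 1/(9) = 1/9, so the radius of convergence is 1/9.

R = 1/9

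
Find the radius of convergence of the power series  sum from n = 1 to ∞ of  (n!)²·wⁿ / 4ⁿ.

Apply the ratio test: |a_{n+1}| / |a_n| = (n+1)² · 1/4, which tends to ∞ as n → ∞.
The ratio grows without bound, so the series diverges whenever w ≠ 0; it converges only at w = 0. R = 0.

R = 0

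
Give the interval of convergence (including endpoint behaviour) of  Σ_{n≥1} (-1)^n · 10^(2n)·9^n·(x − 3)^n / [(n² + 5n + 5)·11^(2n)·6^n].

[329/150, 571/150]

The ratio of consecutive coefficients is [(n² + 5n + 5)/((n+1)² + 5(n+1) + 5)] · 100·9/(121·6) → 150/121.
Hence the series converges for |x − 3| < 1/(150/121) = 121/150, so the radius of convergence is 121/150.
At x = 571/150: absolute convergence follows by limit comparison with Σ 1/n².
At x = 329/150: the terms are on the order of 1/n², so the series converges absolutely by comparison with the p-series (p = 2 > 1).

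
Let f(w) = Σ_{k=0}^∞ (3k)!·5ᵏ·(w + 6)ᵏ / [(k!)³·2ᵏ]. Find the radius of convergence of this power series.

R = 2/135

Apply the ratio test: |a_{k+1}| / |a_k| = (3k+1)·(3k+2)·(3k+3)/(k+1)³ · 5/2, which tends to 135/2 as k → ∞.
Hence the series converges for |w + 6| < 1/(135/2) = 2/135, so the radius of convergence is 2/135.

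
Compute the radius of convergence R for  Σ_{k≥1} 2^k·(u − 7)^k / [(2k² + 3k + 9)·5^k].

R = 5/2

Ratio test: |a_{k+1}/a_k| = [(2k² + 3k + 9)/(2(k+1)² + 3(k+1) + 9)] · 2/5 → 2/5 as k → ∞.
Convergence for |u − 7| · 2/5 < 1, i.e. |u − 7| < 5/2. So R = 5/2.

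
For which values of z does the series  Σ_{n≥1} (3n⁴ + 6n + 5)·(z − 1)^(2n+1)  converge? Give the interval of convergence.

The ratio of consecutive coefficients is (3(n+1)⁴ + 6(n+1) + 5)/(3n⁴ + 6n + 5) → 1.
Writing y = (z − 1)², the series in y has radius 1, so |z − 1| < √(1) = 1 and R = 1.
Check z = 2: the n-th term does not approach 0; divergence by the term test.
Check z = 0: the terms do not tend to 0, so the series diverges.

(0, 2)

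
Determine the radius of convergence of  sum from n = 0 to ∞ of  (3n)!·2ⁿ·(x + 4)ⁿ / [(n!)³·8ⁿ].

Ratio test: |a_{n+1}/a_n| = (3n+1)·(3n+2)·(3n+3)/(n+1)³ · 2/8 → 27/4 as n → ∞.
Hence the series converges for |x + 4| < 1/(27/4) = 4/27, so the radius of convergence is 4/27.

R = 4/27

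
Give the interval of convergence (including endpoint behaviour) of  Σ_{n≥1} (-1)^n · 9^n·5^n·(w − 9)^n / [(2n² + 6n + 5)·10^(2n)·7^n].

[-59/9, 221/9]

Ratio test: |a_{n+1}/a_n| = [(2n² + 6n + 5)/(2(n+1)² + 6(n+1) + 5)] · 9·5/(100·7) → 9/140 as n → ∞.
Thus R = 1/(9/140) = 140/9.
Endpoint w = 221/9: absolute convergence follows by limit comparison with Σ 1/n².
Endpoint w = -59/9: absolute convergence follows by limit comparison with Σ 1/n².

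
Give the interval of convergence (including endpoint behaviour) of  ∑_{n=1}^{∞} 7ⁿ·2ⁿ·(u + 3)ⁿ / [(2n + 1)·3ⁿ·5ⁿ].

[-57/14, -27/14)

The ratio of consecutive coefficients is [(2n + 1)/(2(n+1) + 1)] · 7·2/(3·5) → 14/15.
The series converges when 14/15 · |u + 3| < 1, giving R = 15/14.
At u = -27/14: the terms behave like c/n; limit comparison with the harmonic series gives divergence.
Endpoint u = -57/14: convergence follows from the alternating series test (terms decrease monotonically to 0).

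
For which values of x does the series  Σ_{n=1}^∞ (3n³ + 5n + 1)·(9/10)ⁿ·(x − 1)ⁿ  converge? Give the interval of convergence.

(-1/9, 19/9)

Apply the ratio test: |a_{n+1}| / |a_n| = [(3(n+1)³ + 5(n+1) + 1)/(3n³ + 5n + 1)] · 9/10, which tends to 9/10 as n → ∞.
Thus R = 1/(9/10) = 10/9.
When x = 19/9, the terms do not tend to 0, so the series diverges.
Endpoint x = -1/9: the terms have absolute value of order n³, which does not tend to 0, so the series diverges by the divergence test.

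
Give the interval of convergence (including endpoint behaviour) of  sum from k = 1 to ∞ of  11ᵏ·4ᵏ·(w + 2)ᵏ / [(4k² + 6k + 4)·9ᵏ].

Ratio test: |a_{k+1}/a_k| = [(4k² + 6k + 4)/(4(k+1)² + 6(k+1) + 4)] · 11·4/9 → 44/9 as k → ∞.
The series converges when 44/9 · |w + 2| < 1, giving R = 9/44.
At w = -79/44: the terms are on the order of 1/k², so the series converges absolutely by comparison with the p-series (p = 2 > 1).
Check w = -97/44: the series is dominated by a constant times Σ 1/k², which converges (p = 2 > 1).

[-97/44, -79/44]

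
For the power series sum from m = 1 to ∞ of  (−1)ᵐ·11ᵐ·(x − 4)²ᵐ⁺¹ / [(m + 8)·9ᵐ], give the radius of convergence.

Ratio test: |a_{m+1}/a_m| = [(m + 8)/((m+1) + 8)] · 11/9 → 11/9 as m → ∞.
Since the exponent of (x − 4) increases by 2 each term, convergence requires |x − 4|² < 9/11, hence R = 3√11/11.

R = 3√11/11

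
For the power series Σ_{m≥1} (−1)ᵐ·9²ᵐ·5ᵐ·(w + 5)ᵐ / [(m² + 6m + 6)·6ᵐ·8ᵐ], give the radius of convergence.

Apply the ratio test: |a_{m+1}| / |a_m| = [(m² + 6m + 6)/((m+1)² + 6(m+1) + 6)] · 81·5/(6·8), which tends to 135/16 as m → ∞.
Thus R = 1/(135/16) = 16/135.

R = 16/135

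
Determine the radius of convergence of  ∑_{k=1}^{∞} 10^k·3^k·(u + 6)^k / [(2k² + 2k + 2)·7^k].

Ratio test: |a_{k+1}/a_k| = [(2k² + 2k + 2)/(2(k+1)² + 2(k+1) + 2)] · 10·3/7 → 30/7 as k → ∞.
The series converges when 30/7 · |u + 6| < 1, giving R = 7/30.

R = 7/30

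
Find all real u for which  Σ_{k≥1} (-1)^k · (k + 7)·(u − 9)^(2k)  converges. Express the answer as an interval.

(8, 10)

Ratio test: |a_{k+1}/a_k| = ((k+1) + 7)/(k + 7) → 1 as k → ∞.
Successive powers of (u − 9) differ by 2, so the series converges when |u − 9|² · 1 < 1, i.e. |u − 9| < √(1) = 1. So R = 1.
Endpoint u = 10: the terms have absolute value of order k, which does not tend to 0, so the series diverges by the divergence test.
Endpoint u = 8: the terms have absolute value of order k, which does not tend to 0, so the series diverges by the divergence test.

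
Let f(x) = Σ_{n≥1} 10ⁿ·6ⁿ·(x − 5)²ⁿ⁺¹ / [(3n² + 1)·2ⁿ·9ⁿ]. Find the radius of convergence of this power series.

R = √30/10

Ratio test: |a_{n+1}/a_n| = [(3n² + 1)/(3(n+1)² + 1)] · 10·6/(2·9) → 10/3 as n → ∞.
Successive powers of (x − 5) differ by 2, so the series converges when |x − 5|² · 10/3 < 1, i.e. |x − 5| < √(3/10). So R = √30/10.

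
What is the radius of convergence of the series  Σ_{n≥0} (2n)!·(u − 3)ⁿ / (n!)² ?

The ratio of consecutive coefficients is (2n+1)·(2n+2)/(n+1)² → 4.
Hence the series converges for |u − 3| < 1/(4) = 1/4, so the radius of convergence is 1/4.

R = 1/4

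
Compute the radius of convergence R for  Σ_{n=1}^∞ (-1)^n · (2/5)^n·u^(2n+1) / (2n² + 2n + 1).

R = √10/2

Ratio test: |a_{n+1}/a_n| = [(2n² + 2n + 1)/(2(n+1)² + 2(n+1) + 1)] · 2/5 → 2/5 as n → ∞.
Successive powers of u differ by 2, so the series converges when |u|² · 2/5 < 1, i.e. |u| < √(5/2). So R = √10/2.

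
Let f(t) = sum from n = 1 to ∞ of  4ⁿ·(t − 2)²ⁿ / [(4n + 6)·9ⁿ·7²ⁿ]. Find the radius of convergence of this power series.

By the ratio test, |a_{n+1}/a_n| = [(4n + 6)/(4(n+1) + 6)] · 4/(9·49) → 4/441.
Writing y = (t − 2)², the series in y has radius 441/4, so |t − 2| < √(441/4) = 21/2 and R = 21/2.

R = 21/2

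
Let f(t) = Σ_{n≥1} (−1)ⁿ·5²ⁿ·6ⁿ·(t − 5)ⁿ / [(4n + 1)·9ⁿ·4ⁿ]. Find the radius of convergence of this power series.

R = 6/25

Ratio test: |a_{n+1}/a_n| = [(4n + 1)/(4(n+1) + 1)] · 25·6/(9·4) → 25/6 as n → ∞.
Convergence for |t − 5| · 25/6 < 1, i.e. |t − 5| < 6/25. So R = 6/25.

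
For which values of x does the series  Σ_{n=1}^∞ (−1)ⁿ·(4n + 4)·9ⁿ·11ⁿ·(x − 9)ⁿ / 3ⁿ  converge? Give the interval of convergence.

The ratio of consecutive coefficients is [(4(n+1) + 4)/(4n + 4)] · 9·11/3 → 33.
Thus R = 1/(33) = 1/33.
Check x = 298/33: the terms have absolute value of order n, which does not tend to 0, so the series diverges by the divergence test.
At x = 296/33: the terms do not tend to 0, so the series diverges.

(296/33, 298/33)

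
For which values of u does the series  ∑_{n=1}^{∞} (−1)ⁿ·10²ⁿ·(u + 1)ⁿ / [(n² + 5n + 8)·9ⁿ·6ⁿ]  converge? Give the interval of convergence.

[-77/50, -23/50]

The ratio of consecutive coefficients is [(n² + 5n + 8)/((n+1)² + 5(n+1) + 8)] · 100/(9·6) → 50/27.
The series converges when 50/27 · |u + 1| < 1, giving R = 27/50.
Endpoint u = -23/50: absolute convergence follows by limit comparison with Σ 1/n².
Check u = -77/50: the terms are on the order of 1/n², so the series converges absolutely by comparison with the p-series (p = 2 > 1).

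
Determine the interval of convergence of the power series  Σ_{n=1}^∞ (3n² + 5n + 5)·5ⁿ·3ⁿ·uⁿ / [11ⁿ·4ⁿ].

By the ratio test, |a_{n+1}/a_n| = [(3(n+1)² + 5(n+1) + 5)/(3n² + 5n + 5)] · 5·3/(11·4) → 15/44.
Hence the series converges for |u| < 1/(15/44) = 44/15, so the radius of convergence is 44/15.
At u = 44/15: the terms do not tend to 0, so the series diverges.
Check u = -44/15: the terms do not tend to 0, so the series diverges.

(-44/15, 44/15)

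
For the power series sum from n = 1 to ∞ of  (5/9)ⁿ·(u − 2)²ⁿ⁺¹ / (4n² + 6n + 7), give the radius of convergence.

R = 3√5/5

Apply the ratio test: |a_{n+1}| / |a_n| = [(4n² + 6n + 7)/(4(n+1)² + 6(n+1) + 7)] · 5/9, which tends to 5/9 as n → ∞.
Since the exponent of (u − 2) increases by 2 each term, convergence requires |u − 2|² < 9/5, hence R = 3√5/5.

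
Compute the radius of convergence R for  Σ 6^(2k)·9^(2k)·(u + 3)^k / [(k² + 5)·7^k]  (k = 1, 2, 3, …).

Ratio test: |a_{k+1}/a_k| = [(k² + 5)/((k+1)² + 5)] · 36·81/7 → 2916/7 as k → ∞.
Thus R = 1/(2916/7) = 7/2916.

R = 7/2916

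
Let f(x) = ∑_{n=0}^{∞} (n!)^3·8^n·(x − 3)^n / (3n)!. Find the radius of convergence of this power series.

The ratio of consecutive coefficients is (n+1)³/[(3n+1)·(3n+2)·(3n+3)] · 8 → 8/27.
Convergence for |x − 3| · 8/27 < 1, i.e. |x − 3| < 27/8. So R = 27/8.

R = 27/8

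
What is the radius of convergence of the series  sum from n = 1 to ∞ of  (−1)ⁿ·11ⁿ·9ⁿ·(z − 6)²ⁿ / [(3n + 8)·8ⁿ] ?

R = 2√22/33

The ratio of consecutive coefficients is [(3n + 8)/(3(n+1) + 8)] · 11·9/8 → 99/8.
Writing y = (z − 6)², the series in y has radius 8/99, so |z − 6| < √(8/99) and R = 2√22/33.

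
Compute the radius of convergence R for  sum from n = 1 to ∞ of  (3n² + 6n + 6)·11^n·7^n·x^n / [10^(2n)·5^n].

R = 500/77

Ratio test: |a_{n+1}/a_n| = [(3(n+1)² + 6(n+1) + 6)/(3n² + 6n + 6)] · 11·7/(100·5) → 77/500 as n → ∞.
Hence the series converges for |x| < 1/(77/500) = 500/77, so the radius of convergence is 500/77.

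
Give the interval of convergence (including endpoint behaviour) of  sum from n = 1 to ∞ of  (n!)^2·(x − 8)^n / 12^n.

{8}

The ratio of consecutive coefficients is (n+1)² · 1/12 → ∞.
Since the ratio → ∞, the series diverges for every x ≠ 8, and R = 0.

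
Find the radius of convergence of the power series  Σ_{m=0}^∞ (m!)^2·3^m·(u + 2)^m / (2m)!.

The ratio of consecutive coefficients is (m+1)²/[(2m+1)·(2m+2)] · 3 → 3/4.
Hence the series converges for |u + 2| < 1/(3/4) = 4/3, so the radius of convergence is 4/3.

R = 4/3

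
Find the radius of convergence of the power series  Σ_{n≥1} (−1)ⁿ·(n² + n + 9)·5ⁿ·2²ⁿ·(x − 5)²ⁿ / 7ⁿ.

R = √35/10

The ratio of consecutive coefficients is [((n+1)² + (n+1) + 9)/(n² + n + 9)] · 5·4/7 → 20/7.
Successive powers of (x − 5) differ by 2, so the series converges when |x − 5|² · 20/7 < 1, i.e. |x − 5| < √(7/20). So R = √35/10.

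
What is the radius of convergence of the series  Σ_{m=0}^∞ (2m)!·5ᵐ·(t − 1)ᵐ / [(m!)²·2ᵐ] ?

By the ratio test, |a_{m+1}/a_m| = (2m+1)·(2m+2)/(m+1)² · 5/2 → 10.
The series converges when 10 · |t − 1| < 1, giving R = 1/10.

R = 1/10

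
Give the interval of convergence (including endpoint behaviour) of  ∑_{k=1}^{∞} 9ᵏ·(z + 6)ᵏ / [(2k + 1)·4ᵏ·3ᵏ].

Ratio test: |a_{k+1}/a_k| = [(2k + 1)/(2(k+1) + 1)] · 9/(4·3) → 3/4 as k → ∞.
Thus R = 1/(3/4) = 4/3.
When z = -14/3, comparison with the harmonic series Σ 1/k shows the series diverges.
Endpoint z = -22/3: an alternating series whose terms decrease to 0 in absolute value, so it converges by the Leibniz criterion.

[-22/3, -14/3)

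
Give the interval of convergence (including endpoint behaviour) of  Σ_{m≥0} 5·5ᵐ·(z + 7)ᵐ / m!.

(−∞, ∞)

The ratio of consecutive coefficients is 5/5 · 5 · 1/(m+1) → 0.
The ratio tends to 0 regardless of z, hence R = ∞.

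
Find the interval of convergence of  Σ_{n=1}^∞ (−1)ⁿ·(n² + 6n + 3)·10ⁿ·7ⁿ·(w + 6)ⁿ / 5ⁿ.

Apply the ratio test: |a_{n+1}| / |a_n| = [((n+1)² + 6(n+1) + 3)/(n² + 6n + 3)] · 10·7/5, which tends to 14 as n → ∞.
Thus R = 1/(14) = 1/14.
When w = -83/14, the terms have absolute value of order n², which does not tend to 0, so the series diverges by the divergence test.
Check w = -85/14: the terms do not tend to 0, so the series diverges.

(-85/14, -83/14)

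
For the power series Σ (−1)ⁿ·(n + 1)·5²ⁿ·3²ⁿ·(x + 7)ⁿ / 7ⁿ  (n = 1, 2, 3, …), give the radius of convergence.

By the ratio test, |a_{n+1}/a_n| = [((n+1) + 1)/(n + 1)] · 25·9/7 → 225/7.
Hence the series converges for |x + 7| < 1/(225/7) = 7/225, so the radius of convergence is 7/225.

R = 7/225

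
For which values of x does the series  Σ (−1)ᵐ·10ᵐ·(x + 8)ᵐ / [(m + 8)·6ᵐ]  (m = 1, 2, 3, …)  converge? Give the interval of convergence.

Apply the ratio test: |a_{m+1}| / |a_m| = [(m + 8)/((m+1) + 8)] · 10/6, which tends to 5/3 as m → ∞.
Convergence for |x + 8| · 5/3 < 1, i.e. |x + 8| < 3/5. So R = 3/5.
Check x = -37/5: convergence follows from the alternating series test (terms decrease monotonically to 0).
At x = -43/5: comparison with the harmonic series Σ 1/m shows the series diverges.

(-43/5, -37/5]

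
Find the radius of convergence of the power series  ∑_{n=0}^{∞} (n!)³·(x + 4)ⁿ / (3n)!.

R = 27

Ratio test: |a_{n+1}/a_n| = (n+1)³/[(3n+1)·(3n+2)·(3n+3)] → 1/27 as n → ∞.
The series converges when 1/27 · |x + 4| < 1, giving R = 27.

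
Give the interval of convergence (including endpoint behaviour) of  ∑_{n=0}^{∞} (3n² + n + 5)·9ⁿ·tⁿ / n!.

The ratio of consecutive coefficients is (3(n+1)² + (n+1) + 5)/(3n² + n + 5) · 9 · 1/(n+1) → 0.
Since the limit is 0 < 1 for every t, the series converges on all of ℝ and R = ∞.

(−∞, ∞)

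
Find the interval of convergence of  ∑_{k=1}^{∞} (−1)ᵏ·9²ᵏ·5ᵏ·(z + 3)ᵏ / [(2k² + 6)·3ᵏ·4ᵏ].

The ratio of consecutive coefficients is [(2k² + 6)/(2(k+1)² + 6)] · 81·5/(3·4) → 135/4.
Thus R = 1/(135/4) = 4/135.
Endpoint z = -401/135: absolute convergence follows by limit comparison with Σ 1/k².
When z = -409/135, the series is dominated by a constant times Σ 1/k², which converges (p = 2 > 1).

[-409/135, -401/135]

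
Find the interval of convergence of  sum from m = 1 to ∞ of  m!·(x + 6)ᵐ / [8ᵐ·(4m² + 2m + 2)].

Ratio test: |a_{m+1}/a_m| = (m+1) · 1/8 · (4m² + 2m + 2)/(4(m+1)² + 2(m+1) + 2) → ∞ as m → ∞.
The terms grow without bound for any (x + 6) ≠ 0, so R = 0 (convergence only at x = -6).

{-6}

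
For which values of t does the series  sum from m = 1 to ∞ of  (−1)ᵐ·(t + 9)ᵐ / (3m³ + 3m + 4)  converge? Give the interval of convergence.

The ratio of consecutive coefficients is (3m³ + 3m + 4)/(3(m+1)³ + 3(m+1) + 4) → 1.
Hence R = 1.
Check t = -8: the series is dominated by a constant times Σ 1/m³, which converges (p = 3 > 1).
Endpoint t = -10: the terms are on the order of 1/m³, so the series converges absolutely by comparison with the p-series (p = 3 > 1).

[-10, -8]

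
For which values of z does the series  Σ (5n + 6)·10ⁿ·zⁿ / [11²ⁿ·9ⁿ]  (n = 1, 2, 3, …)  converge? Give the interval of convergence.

By the ratio test, |a_{n+1}/a_n| = [(5(n+1) + 6)/(5n + 6)] · 10/(121·9) → 10/1089.
Convergence for |z| · 10/1089 < 1, i.e. |z| < 1089/10. So R = 1089/10.
Check z = 1089/10: the n-th term does not approach 0; divergence by the term test.
Endpoint z = -1089/10: the terms do not tend to 0, so the series diverges.

(-1089/10, 1089/10)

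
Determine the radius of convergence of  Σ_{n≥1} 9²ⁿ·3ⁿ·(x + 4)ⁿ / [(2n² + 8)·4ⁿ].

The ratio of consecutive coefficients is [(2n² + 8)/(2(n+1)² + 8)] · 81·3/4 → 243/4.
Hence the series converges for |x + 4| < 1/(243/4) = 4/243, so the radius of convergence is 4/243.

R = 4/243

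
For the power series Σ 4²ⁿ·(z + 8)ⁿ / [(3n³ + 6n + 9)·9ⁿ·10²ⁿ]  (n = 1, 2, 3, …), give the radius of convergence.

R = 225/4

By the ratio test, |a_{n+1}/a_n| = [(3n³ + 6n + 9)/(3(n+1)³ + 6(n+1) + 9)] · 16/(9·100) → 4/225.
The series converges when 4/225 · |z + 8| < 1, giving R = 225/4.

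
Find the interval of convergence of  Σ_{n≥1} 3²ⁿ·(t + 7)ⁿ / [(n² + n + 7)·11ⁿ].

Ratio test: |a_{n+1}/a_n| = [(n² + n + 7)/((n+1)² + (n+1) + 7)] · 9/11 → 9/11 as n → ∞.
Convergence for |t + 7| · 9/11 < 1, i.e. |t + 7| < 11/9. So R = 11/9.
Check t = -52/9: the series is dominated by a constant times Σ 1/n², which converges (p = 2 > 1).
When t = -74/9, the series is dominated by a constant times Σ 1/n², which converges (p = 2 > 1).

[-74/9, -52/9]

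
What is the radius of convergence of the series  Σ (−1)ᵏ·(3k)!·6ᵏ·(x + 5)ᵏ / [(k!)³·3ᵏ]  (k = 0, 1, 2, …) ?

R = 1/54

Ratio test: |a_{k+1}/a_k| = (3k+1)·(3k+2)·(3k+3)/(k+1)³ · 6/3 → 54 as k → ∞.
Thus R = 1/(54) = 1/54.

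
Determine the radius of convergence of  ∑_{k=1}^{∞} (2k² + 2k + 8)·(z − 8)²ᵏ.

By the ratio test, |a_{k+1}/a_k| = (2(k+1)² + 2(k+1) + 8)/(2k² + 2k + 8) → 1.
Successive powers of (z − 8) differ by 2, so the series converges when |z − 8|² · 1 < 1, i.e. |z − 8| < √(1) = 1. So R = 1.

R = 1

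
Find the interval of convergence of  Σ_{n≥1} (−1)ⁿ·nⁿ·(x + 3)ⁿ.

{-3}

Root test: |a_n|^(1/n) = n → ∞.
The root grows without bound, so R = 0 (convergence only at x = -3).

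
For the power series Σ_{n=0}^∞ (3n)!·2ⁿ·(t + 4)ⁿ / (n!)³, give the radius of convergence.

The ratio of consecutive coefficients is (3n+1)·(3n+2)·(3n+3)/(n+1)³ · 2 → 54.
The series converges when 54 · |t + 4| < 1, giving R = 1/54.

R = 1/54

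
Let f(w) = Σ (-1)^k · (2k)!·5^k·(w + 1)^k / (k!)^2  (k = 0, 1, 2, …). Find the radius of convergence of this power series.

Ratio test: |a_{k+1}/a_k| = (2k+1)·(2k+2)/(k+1)² · 5 → 20 as k → ∞.
Hence the series converges for |w + 1| < 1/(20) = 1/20, so the radius of convergence is 1/20.

R = 1/20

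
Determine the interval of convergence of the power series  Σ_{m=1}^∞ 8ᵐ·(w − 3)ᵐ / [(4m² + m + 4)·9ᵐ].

Ratio test: |a_{m+1}/a_m| = [(4m² + m + 4)/(4(m+1)² + (m+1) + 4)] · 8/9 → 8/9 as m → ∞.
Thus R = 1/(8/9) = 9/8.
At w = 33/8: the terms are on the order of 1/m², so the series converges absolutely by comparison with the p-series (p = 2 > 1).
When w = 15/8, the terms are on the order of 1/m², so the series converges absolutely by comparison with the p-series (p = 2 > 1).

[15/8, 33/8]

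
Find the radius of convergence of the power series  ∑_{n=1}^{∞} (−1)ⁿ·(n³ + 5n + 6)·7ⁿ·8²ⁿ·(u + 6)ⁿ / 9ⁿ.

R = 9/448

Apply the ratio test: |a_{n+1}| / |a_n| = [((n+1)³ + 5(n+1) + 6)/(n³ + 5n + 6)] · 7·64/9, which tends to 448/9 as n → ∞.
Convergence for |u + 6| · 448/9 < 1, i.e. |u + 6| < 9/448. So R = 9/448.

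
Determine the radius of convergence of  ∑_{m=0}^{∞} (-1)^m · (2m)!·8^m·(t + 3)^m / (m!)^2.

By the ratio test, |a_{m+1}/a_m| = (2m+1)·(2m+2)/(m+1)² · 8 → 32.
Thus R = 1/(32) = 1/32.

R = 1/32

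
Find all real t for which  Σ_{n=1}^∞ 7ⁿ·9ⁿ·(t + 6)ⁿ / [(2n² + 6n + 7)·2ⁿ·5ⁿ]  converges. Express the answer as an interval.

Apply the ratio test: |a_{n+1}| / |a_n| = [(2n² + 6n + 7)/(2(n+1)² + 6(n+1) + 7)] · 7·9/(2·5), which tends to 63/10 as n → ∞.
Hence the series converges for |t + 6| < 1/(63/10) = 10/63, so the radius of convergence is 10/63.
Check t = -368/63: the terms are on the order of 1/n², so the series converges absolutely by comparison with the p-series (p = 2 > 1).
Check t = -388/63: absolute convergence follows by limit comparison with Σ 1/n².

[-388/63, -368/63]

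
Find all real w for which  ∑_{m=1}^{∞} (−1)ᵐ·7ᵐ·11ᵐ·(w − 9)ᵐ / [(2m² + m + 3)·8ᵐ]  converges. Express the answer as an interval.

[685/77, 701/77]

By the ratio test, |a_{m+1}/a_m| = [(2m² + m + 3)/(2(m+1)² + (m+1) + 3)] · 7·11/8 → 77/8.
Hence the series converges for |w − 9| < 1/(77/8) = 8/77, so the radius of convergence is 8/77.
Check w = 701/77: the terms are on the order of 1/m², so the series converges absolutely by comparison with the p-series (p = 2 > 1).
Check w = 685/77: the series is dominated by a constant times Σ 1/m², which converges (p = 2 > 1).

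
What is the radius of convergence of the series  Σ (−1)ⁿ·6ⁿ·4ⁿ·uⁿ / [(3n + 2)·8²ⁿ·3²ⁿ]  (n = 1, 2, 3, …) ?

R = 24

The ratio of consecutive coefficients is [(3n + 2)/(3(n+1) + 2)] · 6·4/(64·9) → 1/24.
Thus R = 1/(1/24) = 24.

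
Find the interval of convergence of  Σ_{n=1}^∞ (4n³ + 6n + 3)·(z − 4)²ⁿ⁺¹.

By the ratio test, |a_{n+1}/a_n| = (4(n+1)³ + 6(n+1) + 3)/(4n³ + 6n + 3) → 1.
Writing y = (z − 4)², the series in y has radius 1, so |z − 4| < √(1) = 1 and R = 1.
At z = 5: the n-th term does not approach 0; divergence by the term test.
When z = 3, the n-th term does not approach 0; divergence by the term test.

(3, 5)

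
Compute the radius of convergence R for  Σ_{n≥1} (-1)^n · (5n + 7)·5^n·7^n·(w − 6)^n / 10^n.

Ratio test: |a_{n+1}/a_n| = [(5(n+1) + 7)/(5n + 7)] · 5·7/10 → 7/2 as n → ∞.
Convergence for |w − 6| · 7/2 < 1, i.e. |w − 6| < 2/7. So R = 2/7.

R = 2/7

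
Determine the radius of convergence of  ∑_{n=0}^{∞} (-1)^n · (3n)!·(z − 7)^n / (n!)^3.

By the ratio test, |a_{n+1}/a_n| = (3n+1)·(3n+2)·(3n+3)/(n+1)³ → 27.
Thus R = 1/(27) = 1/27.

R = 1/27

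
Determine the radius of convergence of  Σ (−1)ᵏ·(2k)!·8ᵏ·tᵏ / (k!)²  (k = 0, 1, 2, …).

By the ratio test, |a_{k+1}/a_k| = (2k+1)·(2k+2)/(k+1)² · 8 → 32.
Convergence for |t| · 32 < 1, i.e. |t| < 1/32. So R = 1/32.

R = 1/32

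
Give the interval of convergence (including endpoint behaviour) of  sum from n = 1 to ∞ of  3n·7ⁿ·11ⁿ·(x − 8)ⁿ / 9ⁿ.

(607/77, 625/77)

The ratio of consecutive coefficients is [3(n+1)/3n] · 7·11/9 → 77/9.
The series converges when 77/9 · |x − 8| < 1, giving R = 9/77.
At x = 625/77: the terms have absolute value of order n, which does not tend to 0, so the series diverges by the divergence test.
Endpoint x = 607/77: the n-th term does not approach 0; divergence by the term test.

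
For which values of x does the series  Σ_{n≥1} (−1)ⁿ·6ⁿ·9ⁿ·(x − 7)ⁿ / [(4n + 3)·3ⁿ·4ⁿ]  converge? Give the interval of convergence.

(61/9, 65/9]

Ratio test: |a_{n+1}/a_n| = [(4n + 3)/(4(n+1) + 3)] · 6·9/(3·4) → 9/2 as n → ∞.
Hence the series converges for |x − 7| < 1/(9/2) = 2/9, so the radius of convergence is 2/9.
At x = 65/9: the terms alternate in sign and decrease monotonically to 0 in absolute value (size ~ c/n), so the alternating series test gives convergence.
At x = 61/9: comparison with the harmonic series Σ 1/n shows the series diverges.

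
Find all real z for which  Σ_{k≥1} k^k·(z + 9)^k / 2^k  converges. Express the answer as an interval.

{-9}

Root test: |a_k|^(1/k) = k/2 → ∞.
Since the k-th root of |a_k| is unbounded, the series converges only at z = -9; R = 0.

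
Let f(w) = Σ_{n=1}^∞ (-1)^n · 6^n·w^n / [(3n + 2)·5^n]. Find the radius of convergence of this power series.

R = 5/6

By the ratio test, |a_{n+1}/a_n| = [(3n + 2)/(3(n+1) + 2)] · 6/5 → 6/5.
Convergence for |w| · 6/5 < 1, i.e. |w| < 5/6. So R = 5/6.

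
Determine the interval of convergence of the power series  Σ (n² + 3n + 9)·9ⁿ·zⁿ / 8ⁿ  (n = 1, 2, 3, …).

By the ratio test, |a_{n+1}/a_n| = [((n+1)² + 3(n+1) + 9)/(n² + 3n + 9)] · 9/8 → 9/8.
The series converges when 9/8 · |z| < 1, giving R = 8/9.
At z = 8/9: the n-th term does not approach 0; divergence by the term test.
At z = -8/9: the terms do not tend to 0, so the series diverges.

(-8/9, 8/9)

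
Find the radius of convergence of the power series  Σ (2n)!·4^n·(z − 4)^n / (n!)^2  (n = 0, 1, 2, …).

By the ratio test, |a_{n+1}/a_n| = (2n+1)·(2n+2)/(n+1)² · 4 → 16.
The series converges when 16 · |z − 4| < 1, giving R = 1/16.

R = 1/16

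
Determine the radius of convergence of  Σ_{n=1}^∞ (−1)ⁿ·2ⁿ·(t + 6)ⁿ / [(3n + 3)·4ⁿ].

By the ratio test, |a_{n+1}/a_n| = [(3n + 3)/(3(n+1) + 3)] · 2/4 → 1/2.
The series converges when 1/2 · |t + 6| < 1, giving R = 2.

R = 2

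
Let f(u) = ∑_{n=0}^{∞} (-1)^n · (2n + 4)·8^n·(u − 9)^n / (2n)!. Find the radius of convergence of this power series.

R = ∞

By the ratio test, |a_{n+1}/a_n| = (2(n+1) + 4)/(2n + 4) · 8 · 1/[(2n+1)·(2n+2)] → 0.
The limit is 0, so the series converges for all u; R = ∞.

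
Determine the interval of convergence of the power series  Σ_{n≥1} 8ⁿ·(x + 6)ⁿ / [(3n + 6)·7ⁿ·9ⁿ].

By the ratio test, |a_{n+1}/a_n| = [(3n + 6)/(3(n+1) + 6)] · 8/(7·9) → 8/63.
Convergence for |x + 6| · 8/63 < 1, i.e. |x + 6| < 63/8. So R = 63/8.
When x = 15/8, comparison with the harmonic series Σ 1/n shows the series diverges.
Check x = -111/8: convergence follows from the alternating series test (terms decrease monotonically to 0).

[-111/8, 15/8)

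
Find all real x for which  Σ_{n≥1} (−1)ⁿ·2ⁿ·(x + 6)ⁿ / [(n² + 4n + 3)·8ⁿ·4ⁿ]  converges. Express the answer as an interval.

By the ratio test, |a_{n+1}/a_n| = [(n² + 4n + 3)/((n+1)² + 4(n+1) + 3)] · 2/(8·4) → 1/16.
Thus R = 1/(1/16) = 16.
Check x = 10: the terms are on the order of 1/n², so the series converges absolutely by comparison with the p-series (p = 2 > 1).
When x = -22, the terms are on the order of 1/n², so the series converges absolutely by comparison with the p-series (p = 2 > 1).

[-22, 10]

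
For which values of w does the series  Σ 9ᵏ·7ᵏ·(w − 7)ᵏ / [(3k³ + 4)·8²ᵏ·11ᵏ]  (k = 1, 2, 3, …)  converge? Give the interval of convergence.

By the ratio test, |a_{k+1}/a_k| = [(3k³ + 4)/(3(k+1)³ + 4)] · 9·7/(64·11) → 63/704.
Thus R = 1/(63/704) = 704/63.
At w = 1145/63: the series is dominated by a constant times Σ 1/k³, which converges (p = 3 > 1).
Check w = -263/63: the series is dominated by a constant times Σ 1/k³, which converges (p = 3 > 1).

[-263/63, 1145/63]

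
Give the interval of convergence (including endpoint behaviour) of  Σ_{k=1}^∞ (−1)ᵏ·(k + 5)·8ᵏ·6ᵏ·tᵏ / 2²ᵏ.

Apply the ratio test: |a_{k+1}| / |a_k| = [((k+1) + 5)/(k + 5)] · 8·6/4, which tends to 12 as k → ∞.
Hence the series converges for |t| < 1/(12) = 1/12, so the radius of convergence is 1/12.
When t = 1/12, the k-th term does not approach 0; divergence by the term test.
Check t = -1/12: the k-th term does not approach 0; divergence by the term test.

(-1/12, 1/12)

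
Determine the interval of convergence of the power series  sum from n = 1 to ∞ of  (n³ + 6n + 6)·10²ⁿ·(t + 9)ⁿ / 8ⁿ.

(-227/25, -223/25)

By the ratio test, |a_{n+1}/a_n| = [((n+1)³ + 6(n+1) + 6)/(n³ + 6n + 6)] · 100/8 → 25/2.
Convergence for |t + 9| · 25/2 < 1, i.e. |t + 9| < 2/25. So R = 2/25.
Endpoint t = -223/25: the n-th term does not approach 0; divergence by the term test.
Endpoint t = -227/25: the n-th term does not approach 0; divergence by the term test.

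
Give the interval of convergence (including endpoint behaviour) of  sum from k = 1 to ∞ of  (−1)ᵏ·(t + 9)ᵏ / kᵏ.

(−∞, ∞)

Root test: |a_k|^(1/k) = 1/k → 0.
Since the k-th root of |a_k| tends to 0, the series converges for all real t; R = ∞.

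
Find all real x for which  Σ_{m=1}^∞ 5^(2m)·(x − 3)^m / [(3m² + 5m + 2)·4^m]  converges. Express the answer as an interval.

[71/25, 79/25]

Ratio test: |a_{m+1}/a_m| = [(3m² + 5m + 2)/(3(m+1)² + 5(m+1) + 2)] · 25/4 → 25/4 as m → ∞.
Thus R = 1/(25/4) = 4/25.
At x = 79/25: the terms are on the order of 1/m², so the series converges absolutely by comparison with the p-series (p = 2 > 1).
At x = 71/25: the series is dominated by a constant times Σ 1/m², which converges (p = 2 > 1).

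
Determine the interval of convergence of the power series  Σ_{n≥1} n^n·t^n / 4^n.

Root test: |a_n|^(1/n) = n/4 → ∞.
The root grows without bound, so R = 0 (convergence only at t = 0).

{0}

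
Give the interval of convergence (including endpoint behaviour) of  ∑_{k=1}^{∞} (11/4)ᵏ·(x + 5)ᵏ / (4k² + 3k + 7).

[-59/11, -51/11]

The ratio of consecutive coefficients is [(4k² + 3k + 7)/(4(k+1)² + 3(k+1) + 7)] · 11/4 → 11/4.
The series converges when 11/4 · |x + 5| < 1, giving R = 4/11.
When x = -51/11, the terms are on the order of 1/k², so the series converges absolutely by comparison with the p-series (p = 2 > 1).
When x = -59/11, the series is dominated by a constant times Σ 1/k², which converges (p = 2 > 1).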